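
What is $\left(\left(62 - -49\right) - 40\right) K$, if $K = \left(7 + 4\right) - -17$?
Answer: $1988$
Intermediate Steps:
$K = 28$ ($K = 11 + 17 = 28$)
$\left(\left(62 - -49\right) - 40\right) K = \left(\left(62 - -49\right) - 40\right) 28 = \left(\left(62 + 49\right) - 40\right) 28 = \left(111 - 40\right) 28 = 71 \cdot 28 = 1988$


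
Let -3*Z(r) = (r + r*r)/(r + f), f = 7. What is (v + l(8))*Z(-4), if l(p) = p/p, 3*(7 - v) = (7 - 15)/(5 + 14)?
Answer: -1856/171 ≈ -10.854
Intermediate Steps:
v = 407/57 (v = 7 - (7 - 15)/(3*(5 + 14)) = 7 - (-8)/(3*19) = 7 - ⅓*(-8/19) = 7 + 8/57 = 407/57 ≈ 7.1404)
l(p) = 1
Z(r) = -(r + r²)/(3*(7 + r)) (Z(r) = -(r + r*r)/(3*(r + 7)) = -(r + r²)/(3*(7 + r)))
(v + l(8))*Z(-4) = (407/57 + 1)*(-1*(-4)*(1 - 4)/(21 + 3*(-4))) = 464*(-1*(-4)*(-3)/(21 - 12))/57 = 464*(-1*(-4)*(-3)/9)/57 = 464*(-1*(-4)*⅑*(-3))/57 = (464/57)*(-4/3) = -1856/171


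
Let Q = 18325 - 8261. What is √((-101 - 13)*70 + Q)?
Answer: 2*√521 ≈ 45.651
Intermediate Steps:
Q = 10064
√((-101 - 13)*70 + Q) = √((-101 - 13)*70 + 10064) = √(-114*70 + 10064) = √(-7980 + 10064) = √2084 = 2*√521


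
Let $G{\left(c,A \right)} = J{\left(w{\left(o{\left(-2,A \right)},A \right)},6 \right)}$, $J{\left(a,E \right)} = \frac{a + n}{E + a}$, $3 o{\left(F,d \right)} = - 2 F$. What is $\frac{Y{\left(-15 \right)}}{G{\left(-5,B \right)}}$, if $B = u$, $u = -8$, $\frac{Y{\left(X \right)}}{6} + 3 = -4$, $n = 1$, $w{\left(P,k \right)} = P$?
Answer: $-132$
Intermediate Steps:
$o{\left(F,d \right)} = - \frac{2 F}{3}$ ($o{\left(F,d \right)} = \frac{\left(-2\right) F}{3} = - \frac{2 F}{3}$)
$Y{\left(X \right)} = -42$ ($Y{\left(X \right)} = -18 + 6 \left(-4\right) = -18 - 24 = -42$)
$J{\left(a,E \right)} = \frac{1 + a}{E + a}$ ($J{\left(a,E \right)} = \frac{a + 1}{E + a} = \frac{1 + a}{E + a}$)
$B = -8$
$G{\left(c,A \right)} = \frac{7}{22}$ ($G{\left(c,A \right)} = \frac{1 - - \frac{4}{3}}{6 - - \frac{4}{3}} = \frac{1 + \frac{4}{3}}{6 + \frac{4}{3}} = \frac{1}{\frac{22}{3}} \cdot \frac{7}{3} = \frac{3}{22} \cdot \frac{7}{3} = \frac{7}{22}$)
$\frac{Y{\left(-15 \right)}}{G{\left(-5,B \right)}} = - \frac{42}{\frac{7}{22}} = \left(-42\right) \frac{22}{7} = -132$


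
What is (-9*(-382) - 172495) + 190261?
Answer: 21204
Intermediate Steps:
(-9*(-382) - 172495) + 190261 = (3438 - 172495) + 190261 = -169057 + 190261 = 21204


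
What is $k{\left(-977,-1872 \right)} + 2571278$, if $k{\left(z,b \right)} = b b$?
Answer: $6075662$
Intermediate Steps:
$k{\left(z,b \right)} = b^{2}$
$k{\left(-977,-1872 \right)} + 2571278 = \left(-1872\right)^{2} + 2571278 = 3504384 + 2571278 = 6075662$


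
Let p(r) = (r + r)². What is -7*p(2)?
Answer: -112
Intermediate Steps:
p(r) = 4*r² (p(r) = (2*r)² = 4*r²)
-7*p(2) = -28*2² = -28*4 = -7*16 = -112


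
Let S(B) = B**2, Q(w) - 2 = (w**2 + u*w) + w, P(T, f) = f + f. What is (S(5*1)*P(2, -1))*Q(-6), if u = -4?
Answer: -2800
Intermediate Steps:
P(T, f) = 2*f
Q(w) = 2 + w**2 - 3*w (Q(w) = 2 + ((w**2 - 4*w) + w) = 2 + (w**2 - 3*w) = 2 + w**2 - 3*w)
(S(5*1)*P(2, -1))*Q(-6) = ((5*1)**2*(2*(-1)))*(2 + (-6)**2 - 3*(-6)) = (5**2*(-2))*(2 + 36 + 18) = (25*(-2))*56 = -50*56 = -2800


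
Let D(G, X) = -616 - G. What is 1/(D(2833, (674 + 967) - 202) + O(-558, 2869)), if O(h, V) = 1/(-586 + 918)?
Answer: -332/1145067 ≈ -0.00028994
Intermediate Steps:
O(h, V) = 1/332
1/(D(2833, (674 + 967) - 202) + O(-558, 2869)) = 1/((-616 - 1*2833) + 1/332) = 1/((-616 - 2833) + 1/332) = 1/(-3449 + 1/332) = 1/(-1145067/332) = -332/1145067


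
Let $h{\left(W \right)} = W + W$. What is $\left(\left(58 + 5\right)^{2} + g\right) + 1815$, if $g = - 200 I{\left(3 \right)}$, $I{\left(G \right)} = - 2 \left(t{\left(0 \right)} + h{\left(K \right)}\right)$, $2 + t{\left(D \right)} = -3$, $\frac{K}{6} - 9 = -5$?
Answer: $22984$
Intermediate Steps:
$K = 24$ ($K = 54 + 6 \left(-5\right) = 54 - 30 = 24$)
$t{\left(D \right)} = -5$ ($t{\left(D \right)} = -2 - 3 = -5$)
$h{\left(W \right)} = 2 W$
$I{\left(G \right)} = -86$ ($I{\left(G \right)} = - 2 \left(-5 + 2 \cdot 24\right) = - 2 \left(-5 + 48\right) = \left(-2\right) 43 = -86$)
$g = 17200$ ($g = \left(-200\right) \left(-86\right) = 17200$)
$\left(\left(58 + 5\right)^{2} + g\right) + 1815 = \left(\left(58 + 5\right)^{2} + 17200\right) + 1815 = \left(63^{2} + 17200\right) + 1815 = \left(3969 + 17200\right) + 1815 = 21169 + 1815 = 22984$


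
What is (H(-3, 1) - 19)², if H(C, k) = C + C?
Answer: 625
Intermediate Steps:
H(C, k) = 2*C
(H(-3, 1) - 19)² = (2*(-3) - 19)² = (-6 - 19)² = (-25)² = 625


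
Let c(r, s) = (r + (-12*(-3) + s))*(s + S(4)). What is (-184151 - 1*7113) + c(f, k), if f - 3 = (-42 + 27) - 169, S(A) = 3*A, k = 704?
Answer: 208980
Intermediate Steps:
f = -181 (f = 3 + ((-42 + 27) - 169) = 3 + (-15 - 169) = 3 - 184 = -181)
c(r, s) = (12 + s)*(36 + r + s) (c(r, s) = (r + (-12*(-3) + s))*(s + 3*4) = (r + (36 + s))*(s + 12) = (36 + r + s)*(12 + s) = (12 + s)*(36 + r + s))
(-184151 - 1*7113) + c(f, k) = (-184151 - 1*7113) + (432 + 704² + 12*(-181) + 48*704 - 181*704) = (-184151 - 7113) + (432 + 495616 - 2172 + 33792 - 127424) = -191264 + 400244 = 208980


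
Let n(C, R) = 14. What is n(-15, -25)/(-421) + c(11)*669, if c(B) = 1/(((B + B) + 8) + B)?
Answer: 281075/17261 ≈ 16.284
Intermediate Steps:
c(B) = 1/(8 + 3*B) (c(B) = 1/((2*B + 8) + B) = 1/((8 + 2*B) + B) = 1/(8 + 3*B))
n(-15, -25)/(-421) + c(11)*669 = 14/(-421) + 669/(8 + 3*11) = 14*(-1/421) + 669/(8 + 33) = -14/421 + 669/41 = 281075/17261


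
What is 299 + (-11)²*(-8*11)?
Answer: -10349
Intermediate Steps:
299 + (-11)²*(-8*11) = 299 + 121*(-88) = 299 - 10648 = -10349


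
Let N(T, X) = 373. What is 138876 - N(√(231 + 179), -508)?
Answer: 138503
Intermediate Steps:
138876 - N(√(231 + 179), -508) = 138876 - 1*373 = 138876 - 373 = 138503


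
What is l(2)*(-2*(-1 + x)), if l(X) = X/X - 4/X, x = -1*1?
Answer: -4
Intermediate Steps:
x = -1
l(X) = 1 - 4/X
l(2)*(-2*(-1 + x)) = ((-4 + 2)/2)*(-2*(-1 - 1)) = ((½)*(-2))*(-2*(-2)) = -1*4 = -4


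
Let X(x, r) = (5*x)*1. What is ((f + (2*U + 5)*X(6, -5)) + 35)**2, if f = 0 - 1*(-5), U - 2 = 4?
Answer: 302500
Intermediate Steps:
U = 6 (U = 2 + 4 = 6)
X(x, r) = 5*x
f = 5 (f = 0 + 5 = 5)
((f + (2*U + 5)*X(6, -5)) + 35)**2 = ((5 + (2*6 + 5)*(5*6)) + 35)**2 = ((5 + (12 + 5)*30) + 35)**2 = ((5 + 17*30) + 35)**2 = ((5 + 510) + 35)**2 = (515 + 35)**2 = 550**2 = 302500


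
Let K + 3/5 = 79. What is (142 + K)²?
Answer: 1214404/25 ≈ 48576.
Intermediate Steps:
K = 392/5 (K = -⅗ + 79 = 392/5 ≈ 78.400)
(142 + K)² = (142 + 392/5)² = (1102/5)² = 1214404/25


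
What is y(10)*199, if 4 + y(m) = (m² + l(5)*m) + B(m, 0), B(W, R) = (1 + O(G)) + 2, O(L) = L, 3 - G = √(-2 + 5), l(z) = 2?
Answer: 24278 - 199*√3 ≈ 23933.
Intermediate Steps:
G = 3 - √3 (G = 3 - √(-2 + 5) = 3 - √3 ≈ 1.2680)
B(W, R) = 6 - √3 (B(W, R) = (1 + (3 - √3)) + 2 = (4 - √3) + 2 = 6 - √3)
y(m) = 2 + m² - √3 + 2*m (y(m) = -4 + ((m² + 2*m) + (6 - √3)) = -4 + (6 + m² - √3 + 2*m) = 2 + m² - √3 + 2*m)
y(10)*199 = (2 + 10² - √3 + 2*10)*199 = (2 + 100 - √3 + 20)*199 = (122 - √3)*199 = 24278 - 199*√3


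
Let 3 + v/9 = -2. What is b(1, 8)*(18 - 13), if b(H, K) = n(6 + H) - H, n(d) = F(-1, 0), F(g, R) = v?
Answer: -230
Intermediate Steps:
v = -45 (v = -27 + 9*(-2) = -27 - 18 = -45)
F(g, R) = -45
n(d) = -45
b(H, K) = -45 - H
b(1, 8)*(18 - 13) = (-45 - 1*1)*(18 - 13) = (-45 - 1)*5 = -46*5 = -230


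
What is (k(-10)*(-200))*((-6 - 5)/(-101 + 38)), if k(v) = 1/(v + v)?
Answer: 110/63 ≈ 1.7460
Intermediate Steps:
k(v) = 1/(2*v)
(k(-10)*(-200))*((-6 - 5)/(-101 + 38)) = (((½)/(-10))*(-200))*((-6 - 5)/(-101 + 38)) = (((½)*(-⅒))*(-200))*(-11/(-63)) = (-1/20*(-200))*(-11*(-1/63)) = 10*(11/63) = 110/63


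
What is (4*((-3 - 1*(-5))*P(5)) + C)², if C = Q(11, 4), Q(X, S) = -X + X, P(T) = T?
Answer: 1600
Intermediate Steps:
Q(X, S) = 0
C = 0
(4*((-3 - 1*(-5))*P(5)) + C)² = (4*((-3 - 1*(-5))*5) + 0)² = (4*((-3 + 5)*5) + 0)² = (4*(2*5) + 0)² = (4*10 + 0)² = (40 + 0)² = 40² = 1600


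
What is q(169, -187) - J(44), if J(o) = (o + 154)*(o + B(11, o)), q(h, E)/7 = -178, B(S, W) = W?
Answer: -18670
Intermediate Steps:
q(h, E) = -1246 (q(h, E) = 7*(-178) = -1246)
J(o) = 2*o*(154 + o) (J(o) = (o + 154)*(o + o) = (154 + o)*(2*o) = 2*o*(154 + o))
q(169, -187) - J(44) = -1246 - 2*44*(154 + 44) = -1246 - 2*44*198 = -1246 - 1*17424 = -1246 - 17424 = -18670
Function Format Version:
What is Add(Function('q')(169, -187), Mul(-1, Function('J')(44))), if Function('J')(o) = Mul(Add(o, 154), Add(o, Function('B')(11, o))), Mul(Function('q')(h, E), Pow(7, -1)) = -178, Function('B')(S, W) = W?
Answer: -18670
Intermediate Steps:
Function('q')(h, E) = -1246 (Function('q')(h, E) = Mul(7, -178) = -1246)
Function('J')(o) = Mul(2, o, Add(154, o)) (Function('J')(o) = Mul(Add(o, 154), Add(o, o)) = Mul(Add(154, o), Mul(2, o)) = Mul(2, o, Add(154, o)))
Add(Function('q')(169, -187), Mul(-1, Function('J')(44))) = Add(-1246, Mul(-1, Mul(2, 44, Add(154, 44)))) = Add(-1246, Mul(-1, Mul(2, 44, 198))) = Add(-1246, Mul(-1, 17424)) = Add(-1246, -17424) = -18670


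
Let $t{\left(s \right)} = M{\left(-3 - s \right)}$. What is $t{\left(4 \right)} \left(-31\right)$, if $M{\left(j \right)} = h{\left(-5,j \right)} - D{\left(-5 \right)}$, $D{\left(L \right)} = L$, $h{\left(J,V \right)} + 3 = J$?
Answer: $93$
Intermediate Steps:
$h{\left(J,V \right)} = -3 + J$
$M{\left(j \right)} = -3$ ($M{\left(j \right)} = \left(-3 - 5\right) - -5 = -8 + 5 = -3$)
$t{\left(s \right)} = -3$
$t{\left(4 \right)} \left(-31\right) = \left(-3\right) \left(-31\right) = 93$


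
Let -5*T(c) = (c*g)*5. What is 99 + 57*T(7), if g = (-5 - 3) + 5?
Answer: 1296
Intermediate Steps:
g = -3 (g = -8 + 5 = -3)
T(c) = 3*c (T(c) = -c*(-3)*5/5 = -(-3*c)*5/5 = -(-3)*c = 3*c)
99 + 57*T(7) = 99 + 57*(3*7) = 99 + 57*21 = 99 + 1197 = 1296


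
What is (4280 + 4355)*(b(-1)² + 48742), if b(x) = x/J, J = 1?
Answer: 420895805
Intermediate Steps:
b(x) = x (b(x) = x/1 = x*1 = x)
(4280 + 4355)*(b(-1)² + 48742) = (4280 + 4355)*((-1)² + 48742) = 8635*(1 + 48742) = 8635*48743 = 420895805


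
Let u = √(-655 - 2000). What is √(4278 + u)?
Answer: √(4278 + 3*I*√295) ≈ 65.408 + 0.3939*I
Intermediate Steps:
u = 3*I*√295 (u = √(-2655) = 3*I*√295 ≈ 51.527*I)
√(4278 + u) = √(4278 + 3*I*√295)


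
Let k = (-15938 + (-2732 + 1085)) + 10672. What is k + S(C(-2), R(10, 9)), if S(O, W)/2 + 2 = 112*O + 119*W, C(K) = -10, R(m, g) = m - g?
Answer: -8919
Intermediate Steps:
S(O, W) = -4 + 224*O + 238*W (S(O, W) = -4 + 2*(112*O + 119*W) = -4 + (224*O + 238*W) = -4 + 224*O + 238*W)
k = -6913 (k = (-15938 - 1647) + 10672 = -17585 + 10672 = -6913)
k + S(C(-2), R(10, 9)) = -6913 + (-4 + 224*(-10) + 238*(10 - 1*9)) = -6913 + (-4 - 2240 + 238*(10 - 9)) = -6913 + (-4 - 2240 + 238*1) = -6913 + (-4 - 2240 + 238) = -6913 - 2006 = -8919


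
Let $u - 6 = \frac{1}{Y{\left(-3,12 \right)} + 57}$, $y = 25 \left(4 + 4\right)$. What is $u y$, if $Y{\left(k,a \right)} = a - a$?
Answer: $\frac{68600}{57} \approx 1203.5$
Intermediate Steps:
$Y{\left(k,a \right)} = 0$
$y = 200$ ($y = 25 \cdot 8 = 200$)
$u = \frac{343}{57}$ ($u = 6 + \frac{1}{0 + 57} = 6 + \frac{1}{57} = \frac{343}{57} \approx 6.0175$)
$u y = \frac{343}{57} \cdot 200 = \frac{68600}{57}$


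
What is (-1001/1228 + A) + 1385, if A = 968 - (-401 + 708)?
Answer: 2511487/1228 ≈ 2045.2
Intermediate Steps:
A = 661 (A = 968 - 1*307 = 968 - 307 = 661)
(-1001/1228 + A) + 1385 = (-1001/1228 + 661) + 1385 = 810707/1228 + 1385 = 2511487/1228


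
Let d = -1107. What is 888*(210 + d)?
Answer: -796536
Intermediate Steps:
888*(210 + d) = 888*(210 - 1107) = 888*(-897) = -796536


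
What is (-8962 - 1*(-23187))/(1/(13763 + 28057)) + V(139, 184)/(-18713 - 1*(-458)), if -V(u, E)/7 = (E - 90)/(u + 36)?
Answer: 271492695562594/456375 ≈ 5.9489e+8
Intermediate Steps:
V(u, E) = -7*(-90 + E)/(36 + u) (V(u, E) = -7*(E - 90)/(u + 36) = -7*(-90 + E)/(36 + u))
(-8962 - 1*(-23187))/(1/(13763 + 28057)) + V(139, 184)/(-18713 - 1*(-458)) = (-8962 - 1*(-23187))/(1/(13763 + 28057)) + (7*(90 - 1*184)/(36 + 139))/(-18713 - 1*(-458)) = (-8962 + 23187)/(1/41820) + (7*(90 - 184)/175)/(-18713 + 458) = 14225/(1/41820) + (7*(1/175)*(-94))/(-18255) = 14225*41820 - 94/25*(-1/18255) = 594889500 + 94/456375 = 271492695562594/456375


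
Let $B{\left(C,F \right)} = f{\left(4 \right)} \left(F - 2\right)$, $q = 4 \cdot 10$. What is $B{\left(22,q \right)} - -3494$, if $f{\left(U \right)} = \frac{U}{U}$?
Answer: $3532$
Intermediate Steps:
$q = 40$
$f{\left(U \right)} = 1$
$B{\left(C,F \right)} = -2 + F$ ($B{\left(C,F \right)} = 1 \left(F - 2\right) = 1 \left(-2 + F\right) = -2 + F$)
$B{\left(22,q \right)} - -3494 = \left(-2 + 40\right) - -3494 = 38 + 3494 = 3532$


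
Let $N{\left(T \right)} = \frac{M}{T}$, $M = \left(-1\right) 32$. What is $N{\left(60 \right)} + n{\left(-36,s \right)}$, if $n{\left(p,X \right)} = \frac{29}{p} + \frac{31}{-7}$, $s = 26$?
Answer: $- \frac{7267}{1260} \approx -5.7675$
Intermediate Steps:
$M = -32$
$n{\left(p,X \right)} = - \frac{31}{7} + \frac{29}{p}$ ($n{\left(p,X \right)} = \frac{29}{p} + 31 \left(- \frac{1}{7}\right) = \frac{29}{p} - \frac{31}{7} = - \frac{31}{7} + \frac{29}{p}$)
$N{\left(T \right)} = - \frac{32}{T}$
$N{\left(60 \right)} + n{\left(-36,s \right)} = - \frac{32}{60} - \left(\frac{31}{7} - \frac{29}{-36}\right) = \left(-32\right) \frac{1}{60} + \left(- \frac{31}{7} + 29 \left(- \frac{1}{36}\right)\right) = - \frac{8}{15} - \frac{1319}{252} = - \frac{7267}{1260}$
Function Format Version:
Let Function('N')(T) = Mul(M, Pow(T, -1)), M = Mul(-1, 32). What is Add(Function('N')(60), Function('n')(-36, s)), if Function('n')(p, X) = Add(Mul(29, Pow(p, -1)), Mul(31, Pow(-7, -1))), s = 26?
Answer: Rational(-7267, 1260) ≈ -5.7675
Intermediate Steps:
M = -32
Function('n')(p, X) = Add(Rational(-31, 7), Mul(29, Pow(p, -1))) (Function('n')(p, X) = Add(Mul(29, Pow(p, -1)), Mul(31, Rational(-1, 7))) = Add(Mul(29, Pow(p, -1)), Rational(-31, 7)) = Add(Rational(-31, 7), Mul(29, Pow(p, -1))))
Function('N')(T) = Mul(-32, Pow(T, -1))
Add(Function('N')(60), Function('n')(-36, s)) = Add(Mul(-32, Pow(60, -1)), Add(Rational(-31, 7), Mul(29, Pow(-36, -1)))) = Add(Mul(-32, Rational(1, 60)), Add(Rational(-31, 7), Mul(29, Rational(-1, 36)))) = Add(Rational(-8, 15), Add(Rational(-31, 7), Rational(-29, 36))) = Add(Rational(-8, 15), Rational(-1319, 252)) = Rational(-7267, 1260)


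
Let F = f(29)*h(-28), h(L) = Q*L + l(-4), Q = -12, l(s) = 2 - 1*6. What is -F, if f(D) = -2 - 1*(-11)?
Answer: -2988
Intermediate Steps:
l(s) = -4 (l(s) = 2 - 6 = -4)
f(D) = 9 (f(D) = -2 + 11 = 9)
h(L) = -4 - 12*L (h(L) = -12*L - 4 = -4 - 12*L)
F = 2988 (F = 9*(-4 - 12*(-28)) = 9*(-4 + 336) = 9*332 = 2988)
-F = -1*2988 = -2988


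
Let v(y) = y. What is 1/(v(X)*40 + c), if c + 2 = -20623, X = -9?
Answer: -1/20985 ≈ -4.7653e-5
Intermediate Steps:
c = -20625 (c = -2 - 20623 = -20625)
1/(v(X)*40 + c) = 1/(-9*40 - 20625) = 1/(-360 - 20625) = 1/(-20985) = -1/20985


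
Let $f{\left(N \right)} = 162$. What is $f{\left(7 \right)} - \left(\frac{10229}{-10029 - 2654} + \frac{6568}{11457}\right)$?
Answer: $\frac{23573970931}{145309131} \approx 162.23$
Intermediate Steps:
$f{\left(7 \right)} - \left(\frac{10229}{-10029 - 2654} + \frac{6568}{11457}\right) = 162 - \left(\frac{10229}{-10029 - 2654} + \frac{6568}{11457}\right) = 162 - \left(\frac{10229}{-10029 - 2654} + 6568 \cdot \frac{1}{11457}\right) = 162 - \left(\frac{10229}{-12683} + \frac{6568}{11457}\right) = 162 - \left(10229 \left(- \frac{1}{12683}\right) + \frac{6568}{11457}\right) = 162 - \left(- \frac{10229}{12683} + \frac{6568}{11457}\right) = 162 - - \frac{33891709}{145309131} = 162 + \frac{33891709}{145309131} = \frac{23573970931}{145309131}$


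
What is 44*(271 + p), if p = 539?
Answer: 35640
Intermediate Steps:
44*(271 + p) = 44*(271 + 539) = 44*810 = 35640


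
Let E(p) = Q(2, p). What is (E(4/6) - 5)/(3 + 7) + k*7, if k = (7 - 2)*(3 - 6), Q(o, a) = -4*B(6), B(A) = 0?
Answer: -211/2 ≈ -105.50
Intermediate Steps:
Q(o, a) = 0 (Q(o, a) = -4*0 = 0)
E(p) = 0
k = -15 (k = 5*(-3) = -15)
(E(4/6) - 5)/(3 + 7) + k*7 = (0 - 5)/(3 + 7) - 15*7 = -5/10 - 105 = -5*⅒ - 105 = -½ - 105 = -211/2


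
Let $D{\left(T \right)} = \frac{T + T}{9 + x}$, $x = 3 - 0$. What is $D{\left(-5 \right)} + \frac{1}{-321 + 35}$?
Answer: $- \frac{359}{429} \approx -0.83683$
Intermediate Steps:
$x = 3$ ($x = 3 + 0 = 3$)
$D{\left(T \right)} = \frac{T}{6}$ ($D{\left(T \right)} = \frac{T + T}{9 + 3} = \frac{2 T}{12} = 2 T \frac{1}{12} = \frac{T}{6}$)
$D{\left(-5 \right)} + \frac{1}{-321 + 35} = \frac{1}{6} \left(-5\right) + \frac{1}{-321 + 35} = - \frac{5}{6} + \frac{1}{-286} = - \frac{5}{6} - \frac{1}{286} = - \frac{359}{429}$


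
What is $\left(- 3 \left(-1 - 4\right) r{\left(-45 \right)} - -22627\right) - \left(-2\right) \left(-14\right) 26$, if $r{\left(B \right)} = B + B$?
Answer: $20549$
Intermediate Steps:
$r{\left(B \right)} = 2 B$
$\left(- 3 \left(-1 - 4\right) r{\left(-45 \right)} - -22627\right) - \left(-2\right) \left(-14\right) 26 = \left(- 3 \left(-1 - 4\right) 2 \left(-45\right) - -22627\right) - \left(-2\right) \left(-14\right) 26 = \left(\left(-3\right) \left(-5\right) \left(-90\right) + 22627\right) - 28 \cdot 26 = \left(15 \left(-90\right) + 22627\right) - 728 = \left(-1350 + 22627\right) - 728 = 21277 - 728 = 20549$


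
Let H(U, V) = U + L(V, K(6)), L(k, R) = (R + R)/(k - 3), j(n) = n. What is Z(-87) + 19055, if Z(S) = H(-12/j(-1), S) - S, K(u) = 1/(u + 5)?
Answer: 9481229/495 ≈ 19154.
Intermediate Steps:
K(u) = 1/(5 + u)
L(k, R) = 2*R/(-3 + k) (L(k, R) = (2*R)/(-3 + k) = 2*R/(-3 + k))
H(U, V) = U + 2/(11*(-3 + V)) (H(U, V) = U + 2/((5 + 6)*(-3 + V)) = U + 2/(11*(-3 + V)))
Z(S) = -S + (-394/11 + 12*S)/(-3 + S) (Z(S) = (2/11 + (-12/(-1))*(-3 + S))/(-3 + S) - S = (2/11 + (-12*(-1))*(-3 + S))/(-3 + S) - S = (2/11 + 12*(-3 + S))/(-3 + S) - S = (2/11 + (-36 + 12*S))/(-3 + S) - S = (-394/11 + 12*S)/(-3 + S) - S = -S + (-394/11 + 12*S)/(-3 + S))
Z(-87) + 19055 = (2/11 + (-3 - 87)*(12 - 1*(-87)))/(-3 - 87) + 19055 = (2/11 - 90*(12 + 87))/(-90) + 19055 = -(2/11 - 90*99)/90 + 19055 = -(2/11 - 8910)/90 + 19055 = -1/90*(-98008/11) + 19055 = 49004/495 + 19055 = 9481229/495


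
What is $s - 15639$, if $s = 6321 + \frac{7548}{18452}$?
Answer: $- \frac{42982047}{4613} \approx -9317.6$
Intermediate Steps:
$s = \frac{29160660}{4613}$ ($s = 6321 + 7548 \cdot \frac{1}{18452} = 6321 + \frac{1887}{4613} = \frac{29160660}{4613} \approx 6321.4$)
$s - 15639 = \frac{29160660}{4613} - 15639 = - \frac{42982047}{4613}$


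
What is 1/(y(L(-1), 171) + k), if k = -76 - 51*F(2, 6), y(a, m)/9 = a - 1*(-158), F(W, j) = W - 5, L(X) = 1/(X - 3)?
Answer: 4/5987 ≈ 0.00066811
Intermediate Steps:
L(X) = 1/(-3 + X)
F(W, j) = -5 + W
y(a, m) = 1422 + 9*a (y(a, m) = 9*(a - 1*(-158)) = 9*(a + 158) = 9*(158 + a) = 1422 + 9*a)
k = 77 (k = -76 - 51*(-5 + 2) = -76 - 51*(-3) = -76 + 153 = 77)
1/(y(L(-1), 171) + k) = 1/((1422 + 9/(-3 - 1)) + 77) = 1/((1422 + 9/(-4)) + 77) = 1/((1422 + 9*(-¼)) + 77) = 1/((1422 - 9/4) + 77) = 1/(5679/4 + 77) = 1/(5987/4) = 4/5987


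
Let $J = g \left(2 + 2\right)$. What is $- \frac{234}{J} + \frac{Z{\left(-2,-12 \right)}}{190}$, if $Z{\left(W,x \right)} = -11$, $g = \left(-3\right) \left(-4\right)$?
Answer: $- \frac{3749}{760} \approx -4.9329$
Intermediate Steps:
$g = 12$
$J = 48$ ($J = 12 \left(2 + 2\right) = 12 \cdot 4 = 48$)
$- \frac{234}{J} + \frac{Z{\left(-2,-12 \right)}}{190} = - \frac{234}{48} - \frac{11}{190} = \left(-234\right) \frac{1}{48} - \frac{11}{190} = - \frac{39}{8} - \frac{11}{190} = - \frac{3749}{760}$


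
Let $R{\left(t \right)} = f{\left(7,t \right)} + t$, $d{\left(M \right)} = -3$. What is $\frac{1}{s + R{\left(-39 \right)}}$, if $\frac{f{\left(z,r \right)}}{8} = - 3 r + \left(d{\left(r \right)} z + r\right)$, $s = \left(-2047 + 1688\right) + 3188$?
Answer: $\frac{1}{3246} \approx 0.00030807$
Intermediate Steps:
$s = 2829$ ($s = -359 + 3188 = 2829$)
$f{\left(z,r \right)} = - 24 z - 16 r$ ($f{\left(z,r \right)} = 8 \left(- 3 r + \left(- 3 z + r\right)\right) = 8 \left(- 3 r + \left(r - 3 z\right)\right) = 8 \left(- 3 z - 2 r\right) = - 24 z - 16 r$)
$R{\left(t \right)} = -168 - 15 t$ ($R{\left(t \right)} = \left(\left(-24\right) 7 - 16 t\right) + t = \left(-168 - 16 t\right) + t = -168 - 15 t$)
$\frac{1}{s + R{\left(-39 \right)}} = \frac{1}{2829 - -417} = \frac{1}{2829 + \left(-168 + 585\right)} = \frac{1}{2829 + 417} = \frac{1}{3246}$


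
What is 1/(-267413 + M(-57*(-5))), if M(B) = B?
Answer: -1/267128 ≈ -3.7435e-6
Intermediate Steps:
1/(-267413 + M(-57*(-5))) = 1/(-267413 - 57*(-5)) = 1/(-267413 + 285) = 1/(-267128) = -1/267128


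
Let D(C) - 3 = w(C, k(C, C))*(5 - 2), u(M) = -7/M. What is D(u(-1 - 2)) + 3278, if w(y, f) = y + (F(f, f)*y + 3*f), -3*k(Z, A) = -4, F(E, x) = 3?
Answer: 3321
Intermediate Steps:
k(Z, A) = 4/3 (k(Z, A) = -⅓*(-4) = 4/3)
w(y, f) = 3*f + 4*y (w(y, f) = y + (3*y + 3*f) = y + (3*f + 3*y) = 3*f + 4*y)
D(C) = 15 + 12*C (D(C) = 3 + (3*(4/3) + 4*C)*(5 - 2) = 3 + (4 + 4*C)*3 = 3 + (12 + 12*C) = 15 + 12*C)
D(u(-1 - 2)) + 3278 = (15 + 12*(-7/(-1 - 2))) + 3278 = (15 + 12*(-7/(-3))) + 3278 = (15 + 12*(-7*(-⅓))) + 3278 = (15 + 12*(7/3)) + 3278 = (15 + 28) + 3278 = 43 + 3278 = 3321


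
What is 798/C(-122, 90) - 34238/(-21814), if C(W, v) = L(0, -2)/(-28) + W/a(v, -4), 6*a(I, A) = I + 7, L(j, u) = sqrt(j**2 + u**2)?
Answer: -11642645333/112832915 ≈ -103.18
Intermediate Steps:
a(I, A) = 7/6 + I/6 (a(I, A) = (I + 7)/6 = (7 + I)/6 = 7/6 + I/6)
C(W, v) = -1/14 + W/(7/6 + v/6) (C(W, v) = sqrt(0**2 + (-2)**2)/(-28) + W/(7/6 + v/6) = sqrt(0 + 4)*(-1/28) + W/(7/6 + v/6) = sqrt(4)*(-1/28) + W/(7/6 + v/6) = 2*(-1/28) + W/(7/6 + v/6) = -1/14 + W/(7/6 + v/6))
798/C(-122, 90) - 34238/(-21814) = 798/(((-7 - 1*90 + 84*(-122))/(14*(7 + 90)))) - 34238/(-21814) = 798/(((1/14)*(-7 - 90 - 10248)/97)) - 34238*(-1/21814) = 798/(((1/14)*(1/97)*(-10345))) + 17119/10907 = 798/(-10345/1358) + 17119/10907 = 798*(-1358/10345) + 17119/10907 = -1083684/10345 + 17119/10907 = -11642645333/112832915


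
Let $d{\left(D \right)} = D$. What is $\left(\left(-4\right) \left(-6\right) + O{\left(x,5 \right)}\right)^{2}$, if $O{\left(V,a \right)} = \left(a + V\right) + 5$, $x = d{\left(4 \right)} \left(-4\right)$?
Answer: $324$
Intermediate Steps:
$x = -16$ ($x = 4 \left(-4\right) = -16$)
$O{\left(V,a \right)} = 5 + V + a$ ($O{\left(V,a \right)} = \left(V + a\right) + 5 = 5 + V + a$)
$\left(\left(-4\right) \left(-6\right) + O{\left(x,5 \right)}\right)^{2} = \left(\left(-4\right) \left(-6\right) + \left(5 - 16 + 5\right)\right)^{2} = \left(24 - 6\right)^{2} = 18^{2} = 324$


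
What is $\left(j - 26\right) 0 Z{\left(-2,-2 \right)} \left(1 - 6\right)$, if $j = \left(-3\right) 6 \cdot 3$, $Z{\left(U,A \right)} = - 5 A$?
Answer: $0$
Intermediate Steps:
$j = -54$ ($j = \left(-18\right) 3 = -54$)
$\left(j - 26\right) 0 Z{\left(-2,-2 \right)} \left(1 - 6\right) = \left(-54 - 26\right) 0 \left(\left(-5\right) \left(-2\right)\right) \left(1 - 6\right) = - 80 \cdot 0 \cdot 10 \left(1 - 6\right) = - 80 \cdot 0 \left(-5\right) = \left(-80\right) 0 = 0$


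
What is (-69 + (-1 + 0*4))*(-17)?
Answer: 1190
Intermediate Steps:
(-69 + (-1 + 0*4))*(-17) = (-69 + (-1 + 0))*(-17) = (-69 - 1)*(-17) = -70*(-17) = 1190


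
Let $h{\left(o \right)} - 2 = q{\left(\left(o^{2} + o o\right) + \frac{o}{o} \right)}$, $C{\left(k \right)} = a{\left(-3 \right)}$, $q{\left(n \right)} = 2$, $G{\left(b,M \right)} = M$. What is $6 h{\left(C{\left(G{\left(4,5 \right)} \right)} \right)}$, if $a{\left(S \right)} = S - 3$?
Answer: $24$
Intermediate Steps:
$a{\left(S \right)} = -3 + S$ ($a{\left(S \right)} = S - 3 = -3 + S$)
$C{\left(k \right)} = -6$ ($C{\left(k \right)} = -3 - 3 = -6$)
$h{\left(o \right)} = 4$ ($h{\left(o \right)} = 2 + 2 = 4$)
$6 h{\left(C{\left(G{\left(4,5 \right)} \right)} \right)} = 6 \cdot 4 = 24$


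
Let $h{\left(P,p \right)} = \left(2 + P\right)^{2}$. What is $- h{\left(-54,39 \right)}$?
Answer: $-2704$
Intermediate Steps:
$- h{\left(-54,39 \right)} = - \left(2 - 54\right)^{2} = - \left(-52\right)^{2} = \left(-1\right) 2704 = -2704$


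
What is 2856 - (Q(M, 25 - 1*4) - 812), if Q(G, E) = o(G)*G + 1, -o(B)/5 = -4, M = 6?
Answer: 3547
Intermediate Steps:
o(B) = 20 (o(B) = -5*(-4) = 20)
Q(G, E) = 1 + 20*G (Q(G, E) = 20*G + 1 = 1 + 20*G)
2856 - (Q(M, 25 - 1*4) - 812) = 2856 - ((1 + 20*6) - 812) = 2856 - ((1 + 120) - 812) = 2856 - (121 - 812) = 2856 - 1*(-691) = 2856 + 691 = 3547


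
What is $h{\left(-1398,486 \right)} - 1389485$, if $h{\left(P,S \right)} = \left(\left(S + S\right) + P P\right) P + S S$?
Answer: $-2734768937$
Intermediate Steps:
$h{\left(P,S \right)} = S^{2} + P \left(P^{2} + 2 S\right)$ ($h{\left(P,S \right)} = \left(2 S + P^{2}\right) P + S^{2} = \left(P^{2} + 2 S\right) P + S^{2} = P \left(P^{2} + 2 S\right) + S^{2} = S^{2} + P \left(P^{2} + 2 S\right)$)
$h{\left(-1398,486 \right)} - 1389485 = \left(\left(-1398\right)^{3} + 486^{2} + 2 \left(-1398\right) 486\right) - 1389485 = \left(-2732256792 + 236196 - 1358856\right) - 1389485 = -2733379452 - 1389485 = -2734768937$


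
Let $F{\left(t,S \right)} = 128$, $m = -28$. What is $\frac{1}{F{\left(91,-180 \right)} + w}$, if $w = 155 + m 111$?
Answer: $- \frac{1}{2825} \approx -0.00035398$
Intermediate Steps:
$w = -2953$ ($w = 155 - 3108 = -2953$)
$\frac{1}{F{\left(91,-180 \right)} + w} = \frac{1}{128 - 2953} = \frac{1}{-2825} = - \frac{1}{2825}$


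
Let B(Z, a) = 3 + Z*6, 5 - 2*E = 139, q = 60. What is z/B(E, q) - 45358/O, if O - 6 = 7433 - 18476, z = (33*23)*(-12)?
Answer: 39540946/1467921 ≈ 26.937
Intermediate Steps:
E = -67 (E = 5/2 - ½*139 = 5/2 - 139/2 = -67)
B(Z, a) = 3 + 6*Z
z = -9108 (z = 759*(-12) = -9108)
O = -11037 (O = 6 + (7433 - 18476) = 6 - 11043 = -11037)
z/B(E, q) - 45358/O = -9108/(3 + 6*(-67)) - 45358/(-11037) = -9108/(3 - 402) - 45358*(-1/11037) = -9108/(-399) + 45358/11037 = -9108*(-1/399) + 45358/11037 = 3036/133 + 45358/11037 = 39540946/1467921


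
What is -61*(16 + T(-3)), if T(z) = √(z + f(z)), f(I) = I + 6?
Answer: -976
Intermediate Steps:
f(I) = 6 + I
T(z) = √(6 + 2*z) (T(z) = √(z + (6 + z)) = √(6 + 2*z))
-61*(16 + T(-3)) = -61*(16 + √(6 + 2*(-3))) = -61*(16 + √(6 - 6)) = -61*(16 + √0) = -61*(16 + 0) = -61*16 = -976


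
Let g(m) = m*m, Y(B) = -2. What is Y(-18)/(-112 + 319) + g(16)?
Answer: 52990/207 ≈ 255.99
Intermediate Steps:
g(m) = m**2
Y(-18)/(-112 + 319) + g(16) = -2/(-112 + 319) + 16**2 = -2/207 + 256 = 52990/207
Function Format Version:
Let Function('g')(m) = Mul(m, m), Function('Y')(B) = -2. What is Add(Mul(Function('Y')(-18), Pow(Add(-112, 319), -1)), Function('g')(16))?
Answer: Rational(52990, 207) ≈ 255.99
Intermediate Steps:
Function('g')(m) = Pow(m, 2)
Add(Mul(Function('Y')(-18), Pow(Add(-112, 319), -1)), Function('g')(16)) = Add(Mul(-2, Pow(Add(-112, 319), -1)), Pow(16, 2)) = Add(Mul(-2, Pow(207, -1)), 256) = Add(Mul(-2, Rational(1, 207)), 256) = Add(Rational(-2, 207), 256) = Rational(52990, 207)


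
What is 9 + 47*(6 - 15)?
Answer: -414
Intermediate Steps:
9 + 47*(6 - 15) = 9 + 47*(-9) = 9 - 423 = -414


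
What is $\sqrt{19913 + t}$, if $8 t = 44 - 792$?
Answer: $\frac{\sqrt{79278}}{2} \approx 140.78$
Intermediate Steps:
$t = - \frac{187}{2}$ ($t = \frac{44 - 792}{8} = \frac{1}{8} \left(-748\right) = - \frac{187}{2} \approx -93.5$)
$\sqrt{19913 + t} = \sqrt{19913 - \frac{187}{2}} = \sqrt{\frac{39639}{2}} = \frac{\sqrt{79278}}{2}$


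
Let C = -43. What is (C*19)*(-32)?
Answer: 26144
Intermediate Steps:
(C*19)*(-32) = -43*19*(-32) = -817*(-32) = 26144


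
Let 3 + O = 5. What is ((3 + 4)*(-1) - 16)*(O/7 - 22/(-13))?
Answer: -4140/91 ≈ -45.495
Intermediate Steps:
O = 2 (O = -3 + 5 = 2)
((3 + 4)*(-1) - 16)*(O/7 - 22/(-13)) = ((3 + 4)*(-1) - 16)*(2/7 - 22/(-13)) = (7*(-1) - 16)*(2*(⅐) - 22*(-1/13)) = (-7 - 16)*(2/7 + 22/13) = -23*180/91 = -4140/91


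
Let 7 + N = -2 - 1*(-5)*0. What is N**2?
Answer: 81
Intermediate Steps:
N = -9 (N = -7 + (-2 - 1*(-5)*0) = -7 + (-2 + 5*0) = -7 + (-2 + 0) = -7 - 2 = -9)
N**2 = (-9)**2 = 81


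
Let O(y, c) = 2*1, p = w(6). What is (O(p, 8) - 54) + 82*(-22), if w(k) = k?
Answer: -1856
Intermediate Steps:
p = 6
O(y, c) = 2
(O(p, 8) - 54) + 82*(-22) = (2 - 54) + 82*(-22) = -52 - 1804 = -1856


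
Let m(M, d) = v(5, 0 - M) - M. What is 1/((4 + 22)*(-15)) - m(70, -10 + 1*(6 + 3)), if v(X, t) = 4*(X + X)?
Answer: 11699/390 ≈ 29.997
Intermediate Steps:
v(X, t) = 8*X (v(X, t) = 4*(2*X) = 8*X)
m(M, d) = 40 - M (m(M, d) = 8*5 - M = 40 - M)
1/((4 + 22)*(-15)) - m(70, -10 + 1*(6 + 3)) = 1/((4 + 22)*(-15)) - (40 - 1*70) = 1/(26*(-15)) - (40 - 70) = 1/(-390) - 1*(-30) = -1/390 + 30 = 11699/390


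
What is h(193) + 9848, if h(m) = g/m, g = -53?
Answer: 1900611/193 ≈ 9847.7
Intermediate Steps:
h(m) = -53/m
h(193) + 9848 = -53/193 + 9848 = 1900611/193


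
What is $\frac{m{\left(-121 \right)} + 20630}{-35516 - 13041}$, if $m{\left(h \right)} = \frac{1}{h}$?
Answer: $- \frac{2496229}{5875397} \approx -0.42486$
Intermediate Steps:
$\frac{m{\left(-121 \right)} + 20630}{-35516 - 13041} = \frac{\frac{1}{-121} + 20630}{-35516 - 13041} = \frac{- \frac{1}{121} + 20630}{-48557} = \frac{2496229}{121} \left(- \frac{1}{48557}\right) = - \frac{2496229}{5875397}$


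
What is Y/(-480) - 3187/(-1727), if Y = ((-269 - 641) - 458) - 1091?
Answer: 5776453/828960 ≈ 6.9683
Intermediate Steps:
Y = -2459 (Y = (-910 - 458) - 1091 = -1368 - 1091 = -2459)
Y/(-480) - 3187/(-1727) = -2459/(-480) - 3187/(-1727) = -2459*(-1/480) - 3187*(-1/1727) = 2459/480 + 3187/1727 = 5776453/828960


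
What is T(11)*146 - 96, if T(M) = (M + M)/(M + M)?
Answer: 50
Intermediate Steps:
T(M) = 1 (T(M) = (2*M)/((2*M)) = (2*M)*(1/(2*M)) = 1)
T(11)*146 - 96 = 1*146 - 96 = 146 - 96 = 50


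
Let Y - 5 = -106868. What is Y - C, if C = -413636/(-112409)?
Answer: -12012776603/112409 ≈ -1.0687e+5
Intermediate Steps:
C = 413636/112409 (C = -413636*(-1/112409) = 413636/112409 ≈ 3.6797)
Y = -106863 (Y = 5 - 106868 = -106863)
Y - C = -106863 - 1*413636/112409 = -106863 - 413636/112409 = -12012776603/112409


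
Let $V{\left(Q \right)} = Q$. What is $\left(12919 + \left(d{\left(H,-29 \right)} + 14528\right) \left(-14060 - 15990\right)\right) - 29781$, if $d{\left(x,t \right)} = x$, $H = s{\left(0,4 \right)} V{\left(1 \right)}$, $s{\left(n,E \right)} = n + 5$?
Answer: $-436733512$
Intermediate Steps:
$s{\left(n,E \right)} = 5 + n$
$H = 5$ ($H = \left(5 + 0\right) 1 = 5 \cdot 1 = 5$)
$\left(12919 + \left(d{\left(H,-29 \right)} + 14528\right) \left(-14060 - 15990\right)\right) - 29781 = \left(12919 + \left(5 + 14528\right) \left(-14060 - 15990\right)\right) - 29781 = \left(12919 + 14533 \left(-30050\right)\right) - 29781 = \left(12919 - 436716650\right) - 29781 = -436703731 - 29781 = -436733512$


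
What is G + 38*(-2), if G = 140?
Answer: 64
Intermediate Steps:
G + 38*(-2) = 140 + 38*(-2) = 140 - 76 = 64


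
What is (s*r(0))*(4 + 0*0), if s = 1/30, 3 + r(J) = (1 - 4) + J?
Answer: -⅘ ≈ -0.80000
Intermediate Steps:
r(J) = -6 + J (r(J) = -3 + ((1 - 4) + J) = -3 + (-3 + J) = -6 + J)
s = 1/30 ≈ 0.033333
(s*r(0))*(4 + 0*0) = ((-6 + 0)/30)*(4 + 0*0) = ((1/30)*(-6))*(4 + 0) = -⅕*4 = -⅘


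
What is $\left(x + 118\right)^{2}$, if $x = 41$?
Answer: $25281$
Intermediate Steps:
$\left(x + 118\right)^{2} = \left(41 + 118\right)^{2} = 159^{2} = 25281$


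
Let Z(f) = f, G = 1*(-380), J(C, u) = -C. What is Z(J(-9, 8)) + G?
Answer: -371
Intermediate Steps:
G = -380
Z(J(-9, 8)) + G = -1*(-9) - 380 = 9 - 380 = -371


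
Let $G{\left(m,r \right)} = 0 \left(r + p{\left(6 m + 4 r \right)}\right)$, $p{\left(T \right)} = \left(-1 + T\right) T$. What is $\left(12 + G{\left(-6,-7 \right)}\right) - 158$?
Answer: $-146$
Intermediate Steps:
$p{\left(T \right)} = T \left(-1 + T\right)$
$G{\left(m,r \right)} = 0$ ($G{\left(m,r \right)} = 0 \left(r + \left(6 m + 4 r\right) \left(-1 + \left(6 m + 4 r\right)\right)\right) = 0 \left(r + \left(4 r + 6 m\right) \left(-1 + \left(4 r + 6 m\right)\right)\right) = 0 \left(r + \left(4 r + 6 m\right) \left(-1 + 4 r + 6 m\right)\right) = 0$)
$\left(12 + G{\left(-6,-7 \right)}\right) - 158 = \left(12 + 0\right) - 158 = 12 - 158 = -146$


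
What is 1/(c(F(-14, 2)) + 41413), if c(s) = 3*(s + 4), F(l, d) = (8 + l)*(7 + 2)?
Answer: 1/41263 ≈ 2.4235e-5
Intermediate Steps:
F(l, d) = 72 + 9*l (F(l, d) = (8 + l)*9 = 72 + 9*l)
c(s) = 12 + 3*s (c(s) = 3*(4 + s) = 12 + 3*s)
1/(c(F(-14, 2)) + 41413) = 1/((12 + 3*(72 + 9*(-14))) + 41413) = 1/((12 + 3*(72 - 126)) + 41413) = 1/((12 + 3*(-54)) + 41413) = 1/((12 - 162) + 41413) = 1/(-150 + 41413) = 1/41263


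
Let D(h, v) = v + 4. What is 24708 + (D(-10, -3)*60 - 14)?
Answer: 24754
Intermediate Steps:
D(h, v) = 4 + v
24708 + (D(-10, -3)*60 - 14) = 24708 + ((4 - 3)*60 - 14) = 24708 + (1*60 - 14) = 24708 + (60 - 14) = 24708 + 46 = 24754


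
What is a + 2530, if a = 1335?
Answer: 3865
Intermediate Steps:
a + 2530 = 1335 + 2530 = 3865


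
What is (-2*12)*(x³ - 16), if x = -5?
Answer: 3384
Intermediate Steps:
(-2*12)*(x³ - 16) = (-2*12)*((-5)³ - 16) = -24*(-125 - 16) = -24*(-141) = 3384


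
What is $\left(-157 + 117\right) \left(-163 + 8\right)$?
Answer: $6200$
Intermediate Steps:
$\left(-157 + 117\right) \left(-163 + 8\right) = \left(-40\right) \left(-155\right) = 6200$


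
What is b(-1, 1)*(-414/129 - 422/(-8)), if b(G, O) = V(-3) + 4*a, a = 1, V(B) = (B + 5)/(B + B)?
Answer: 93731/516 ≈ 181.65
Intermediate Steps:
V(B) = (5 + B)/(2*B) (V(B) = (5 + B)/((2*B)) = (5 + B)*(1/(2*B)) = (5 + B)/(2*B))
b(G, O) = 11/3 (b(G, O) = (½)*(5 - 3)/(-3) + 4*1 = (½)*(-⅓)*2 + 4 = -⅓ + 4 = 11/3)
b(-1, 1)*(-414/129 - 422/(-8)) = 11*(-414/129 - 422/(-8))/3 = 11*(-414*1/129 - 422*(-⅛))/3 = 11*(-138/43 + 211/4)/3 = (11/3)*(8521/172) = 93731/516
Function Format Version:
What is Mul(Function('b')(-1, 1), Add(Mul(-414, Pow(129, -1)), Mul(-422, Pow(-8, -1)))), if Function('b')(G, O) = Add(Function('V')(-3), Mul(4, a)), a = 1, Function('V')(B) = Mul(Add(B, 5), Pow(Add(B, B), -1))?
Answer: Rational(93731, 516) ≈ 181.65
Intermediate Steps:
Function('V')(B) = Mul(Rational(1, 2), Pow(B, -1), Add(5, B)) (Function('V')(B) = Mul(Add(5, B), Pow(Mul(2, B), -1)) = Mul(Add(5, B), Mul(Rational(1, 2), Pow(B, -1))) = Mul(Rational(1, 2), Pow(B, -1), Add(5, B)))
Function('b')(G, O) = Rational(11, 3) (Function('b')(G, O) = Add(Mul(Rational(1, 2), Pow(-3, -1), Add(5, -3)), Mul(4, 1)) = Add(Mul(Rational(1, 2), Rational(-1, 3), 2), 4) = Add(Rational(-1, 3), 4) = Rational(11, 3))
Mul(Function('b')(-1, 1), Add(Mul(-414, Pow(129, -1)), Mul(-422, Pow(-8, -1)))) = Mul(Rational(11, 3), Add(Mul(-414, Pow(129, -1)), Mul(-422, Pow(-8, -1)))) = Mul(Rational(11, 3), Add(Mul(-414, Rational(1, 129)), Mul(-422, Rational(-1, 8)))) = Mul(Rational(11, 3), Add(Rational(-138, 43), Rational(211, 4))) = Mul(Rational(11, 3), Rational(8521, 172)) = Rational(93731, 516)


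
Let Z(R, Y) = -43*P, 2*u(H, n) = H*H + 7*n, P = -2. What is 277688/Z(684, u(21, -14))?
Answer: 138844/43 ≈ 3228.9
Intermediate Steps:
u(H, n) = H²/2 + 7*n/2 (u(H, n) = (H*H + 7*n)/2 = (H² + 7*n)/2 = H²/2 + 7*n/2)
Z(R, Y) = 86 (Z(R, Y) = -43*(-2) = 86)
277688/Z(684, u(21, -14)) = 277688/86 = 277688*(1/86) = 138844/43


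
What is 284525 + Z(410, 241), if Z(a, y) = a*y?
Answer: 383335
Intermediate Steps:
284525 + Z(410, 241) = 284525 + 410*241 = 284525 + 98810 = 383335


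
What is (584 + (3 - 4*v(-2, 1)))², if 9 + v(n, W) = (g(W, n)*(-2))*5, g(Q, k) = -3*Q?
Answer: 253009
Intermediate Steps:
v(n, W) = -9 + 30*W (v(n, W) = -9 + (-3*W*(-2))*5 = -9 + (6*W)*5 = -9 + 30*W)
(584 + (3 - 4*v(-2, 1)))² = (584 + (3 - 4*(-9 + 30*1)))² = (584 + (3 - 4*(-9 + 30)))² = (584 + (3 - 4*21))² = (584 + (3 - 84))² = (584 - 81)² = 503² = 253009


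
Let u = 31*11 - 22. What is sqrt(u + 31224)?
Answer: sqrt(31543) ≈ 177.60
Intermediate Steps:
u = 319 (u = 341 - 22 = 319)
sqrt(u + 31224) = sqrt(319 + 31224) = sqrt(31543)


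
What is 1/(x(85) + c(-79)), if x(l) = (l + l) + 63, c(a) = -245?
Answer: -1/12 ≈ -0.083333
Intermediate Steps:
x(l) = 63 + 2*l (x(l) = 2*l + 63 = 63 + 2*l)
1/(x(85) + c(-79)) = 1/((63 + 2*85) - 245) = 1/((63 + 170) - 245) = 1/(233 - 245) = 1/(-12) = -1/12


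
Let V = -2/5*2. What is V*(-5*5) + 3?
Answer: 23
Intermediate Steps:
V = -4/5 (V = -2*1/5*2 = -2/5*2 = -4/5 ≈ -0.80000)
V*(-5*5) + 3 = -(-4)*5 + 3 = -4/5*(-25) + 3 = 20 + 3 = 23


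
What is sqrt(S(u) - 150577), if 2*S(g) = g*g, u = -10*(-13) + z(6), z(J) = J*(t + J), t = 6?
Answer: 5*I*sqrt(5207) ≈ 360.8*I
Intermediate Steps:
z(J) = J*(6 + J)
u = 202 (u = -10*(-13) + 6*(6 + 6) = 130 + 6*12 = 130 + 72 = 202)
S(g) = g**2/2 (S(g) = (g*g)/2 = g**2/2)
sqrt(S(u) - 150577) = sqrt((1/2)*202**2 - 150577) = sqrt((1/2)*40804 - 150577) = sqrt(20402 - 150577) = sqrt(-130175) = 5*I*sqrt(5207)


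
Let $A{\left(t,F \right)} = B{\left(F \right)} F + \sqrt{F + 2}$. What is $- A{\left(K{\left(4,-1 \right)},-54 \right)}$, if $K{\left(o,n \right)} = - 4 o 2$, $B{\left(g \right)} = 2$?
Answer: $108 - 2 i \sqrt{13} \approx 108.0 - 7.2111 i$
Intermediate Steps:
$K{\left(o,n \right)} = - 8 o$
$A{\left(t,F \right)} = \sqrt{2 + F} + 2 F$ ($A{\left(t,F \right)} = 2 F + \sqrt{F + 2} = 2 F + \sqrt{2 + F} = \sqrt{2 + F} + 2 F$)
$- A{\left(K{\left(4,-1 \right)},-54 \right)} = - (\sqrt{2 - 54} + 2 \left(-54\right)) = - (\sqrt{-52} - 108) = - (2 i \sqrt{13} - 108) = - (-108 + 2 i \sqrt{13}) = 108 - 2 i \sqrt{13}$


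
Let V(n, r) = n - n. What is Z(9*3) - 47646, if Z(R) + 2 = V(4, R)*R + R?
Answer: -47621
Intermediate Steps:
V(n, r) = 0
Z(R) = -2 + R (Z(R) = -2 + (0*R + R) = -2 + (0 + R) = -2 + R)
Z(9*3) - 47646 = (-2 + 9*3) - 47646 = (-2 + 27) - 47646 = 25 - 47646 = -47621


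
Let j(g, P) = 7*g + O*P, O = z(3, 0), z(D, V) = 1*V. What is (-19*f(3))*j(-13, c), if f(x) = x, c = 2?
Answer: 5187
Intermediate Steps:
z(D, V) = V
O = 0
j(g, P) = 7*g (j(g, P) = 7*g + 0*P = 7*g + 0 = 7*g)
(-19*f(3))*j(-13, c) = (-19*3)*(7*(-13)) = -57*(-91) = 5187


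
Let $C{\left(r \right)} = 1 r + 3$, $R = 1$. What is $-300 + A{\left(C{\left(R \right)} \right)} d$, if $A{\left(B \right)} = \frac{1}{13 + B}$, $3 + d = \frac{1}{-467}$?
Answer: $- \frac{2383102}{7939} \approx -300.18$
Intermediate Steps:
$d = - \frac{1402}{467}$ ($d = -3 + \frac{1}{-467} = -3 - \frac{1}{467} = - \frac{1402}{467} \approx -3.0021$)
$C{\left(r \right)} = 3 + r$ ($C{\left(r \right)} = r + 3 = 3 + r$)
$-300 + A{\left(C{\left(R \right)} \right)} d = -300 + \frac{1}{13 + \left(3 + 1\right)} \left(- \frac{1402}{467}\right) = -300 + \frac{1}{13 + 4} \left(- \frac{1402}{467}\right) = -300 + \frac{1}{17} \left(- \frac{1402}{467}\right) = -300 - \frac{1402}{7939} = - \frac{2383102}{7939}$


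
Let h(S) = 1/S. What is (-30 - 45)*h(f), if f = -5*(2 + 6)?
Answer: 15/8 ≈ 1.8750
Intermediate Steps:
f = -40 (f = -5*8 = -40)
(-30 - 45)*h(f) = (-30 - 45)/(-40) = -75*(-1/40) = 15/8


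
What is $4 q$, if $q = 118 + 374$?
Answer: $1968$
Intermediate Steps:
$q = 492$
$4 q = 4 \cdot 492 = 1968$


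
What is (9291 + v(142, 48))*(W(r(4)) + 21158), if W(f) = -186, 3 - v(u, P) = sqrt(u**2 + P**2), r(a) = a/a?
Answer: 194913768 - 41944*sqrt(5617) ≈ 1.9177e+8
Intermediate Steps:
r(a) = 1
v(u, P) = 3 - sqrt(P**2 + u**2) (v(u, P) = 3 - sqrt(u**2 + P**2) = 3 - sqrt(P**2 + u**2))
(9291 + v(142, 48))*(W(r(4)) + 21158) = (9291 + (3 - sqrt(48**2 + 142**2)))*(-186 + 21158) = (9291 + (3 - sqrt(2304 + 20164)))*20972 = (9291 + (3 - sqrt(22468)))*20972 = (9291 + (3 - 2*sqrt(5617)))*20972 = (9294 - 2*sqrt(5617))*20972 = 194913768 - 41944*sqrt(5617)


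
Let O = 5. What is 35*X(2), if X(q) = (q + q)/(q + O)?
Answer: 20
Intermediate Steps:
X(q) = 2*q/(5 + q) (X(q) = (q + q)/(q + 5) = (2*q)/(5 + q) = 2*q/(5 + q))
35*X(2) = 35*(2*2/(5 + 2)) = 35*(2*2/7) = 35*(2*2*(⅐)) = 35*(4/7) = 20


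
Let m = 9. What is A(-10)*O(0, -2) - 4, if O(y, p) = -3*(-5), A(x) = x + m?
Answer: -19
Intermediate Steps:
A(x) = 9 + x (A(x) = x + 9 = 9 + x)
O(y, p) = 15
A(-10)*O(0, -2) - 4 = (9 - 10)*15 - 4 = -1*15 - 4 = -15 - 4 = -19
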